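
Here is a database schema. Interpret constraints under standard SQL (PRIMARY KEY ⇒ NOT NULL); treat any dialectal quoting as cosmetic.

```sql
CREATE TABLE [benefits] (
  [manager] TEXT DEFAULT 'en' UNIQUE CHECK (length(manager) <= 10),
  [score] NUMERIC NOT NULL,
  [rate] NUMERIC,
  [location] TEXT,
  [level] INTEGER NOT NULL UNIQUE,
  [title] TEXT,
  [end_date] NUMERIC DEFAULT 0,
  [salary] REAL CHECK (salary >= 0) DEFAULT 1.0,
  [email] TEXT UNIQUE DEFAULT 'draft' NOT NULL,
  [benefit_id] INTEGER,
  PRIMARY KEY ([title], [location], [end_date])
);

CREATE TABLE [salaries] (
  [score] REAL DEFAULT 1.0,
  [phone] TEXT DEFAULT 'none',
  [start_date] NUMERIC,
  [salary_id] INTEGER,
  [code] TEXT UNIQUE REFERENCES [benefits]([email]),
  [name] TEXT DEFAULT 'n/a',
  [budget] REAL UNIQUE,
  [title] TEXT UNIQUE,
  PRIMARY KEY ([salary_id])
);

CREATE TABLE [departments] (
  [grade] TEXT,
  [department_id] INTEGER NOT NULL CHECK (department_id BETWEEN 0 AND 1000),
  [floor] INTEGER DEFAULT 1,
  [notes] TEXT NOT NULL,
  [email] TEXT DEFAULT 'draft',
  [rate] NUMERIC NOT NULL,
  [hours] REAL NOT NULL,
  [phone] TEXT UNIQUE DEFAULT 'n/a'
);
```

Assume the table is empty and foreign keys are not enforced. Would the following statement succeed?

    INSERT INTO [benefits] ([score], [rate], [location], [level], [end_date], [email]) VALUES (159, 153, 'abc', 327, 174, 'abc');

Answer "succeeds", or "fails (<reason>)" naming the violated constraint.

title is omitted from the column list and has no DEFAULT, so it would receive NULL.
But title is part of the PRIMARY KEY (implied NOT NULL).

fails (NOT NULL on title)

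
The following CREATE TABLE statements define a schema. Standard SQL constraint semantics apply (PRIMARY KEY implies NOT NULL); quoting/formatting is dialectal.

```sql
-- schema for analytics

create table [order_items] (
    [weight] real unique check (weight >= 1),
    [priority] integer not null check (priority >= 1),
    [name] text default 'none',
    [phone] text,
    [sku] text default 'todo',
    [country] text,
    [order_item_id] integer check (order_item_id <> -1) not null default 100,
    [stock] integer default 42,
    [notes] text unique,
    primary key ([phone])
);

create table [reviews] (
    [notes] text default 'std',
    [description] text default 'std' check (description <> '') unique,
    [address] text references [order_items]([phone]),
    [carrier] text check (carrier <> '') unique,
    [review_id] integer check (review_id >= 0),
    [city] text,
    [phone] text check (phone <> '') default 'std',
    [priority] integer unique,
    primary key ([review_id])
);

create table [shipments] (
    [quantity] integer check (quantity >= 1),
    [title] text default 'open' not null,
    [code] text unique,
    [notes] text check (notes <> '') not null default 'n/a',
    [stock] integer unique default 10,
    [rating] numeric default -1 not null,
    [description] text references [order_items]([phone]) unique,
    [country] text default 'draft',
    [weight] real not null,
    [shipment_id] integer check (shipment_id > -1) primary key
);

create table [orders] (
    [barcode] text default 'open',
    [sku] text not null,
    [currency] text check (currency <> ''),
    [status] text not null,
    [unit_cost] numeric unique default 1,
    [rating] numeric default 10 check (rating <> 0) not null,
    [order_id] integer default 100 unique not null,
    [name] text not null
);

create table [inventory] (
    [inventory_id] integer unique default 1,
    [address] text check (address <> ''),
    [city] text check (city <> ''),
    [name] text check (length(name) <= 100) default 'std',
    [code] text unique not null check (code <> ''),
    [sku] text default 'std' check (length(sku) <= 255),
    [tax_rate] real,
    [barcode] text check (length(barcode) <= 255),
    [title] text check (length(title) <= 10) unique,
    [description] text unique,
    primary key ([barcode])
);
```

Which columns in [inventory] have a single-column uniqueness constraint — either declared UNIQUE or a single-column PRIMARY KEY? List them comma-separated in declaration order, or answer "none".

- inventory_id: declared UNIQUE → unique.
- address: no UNIQUE or single-column PK constraint.
- city: no UNIQUE or single-column PK constraint.
- name: no UNIQUE or single-column PK constraint.
- code: declared UNIQUE → unique.
- sku: no UNIQUE or single-column PK constraint.
- tax_rate: no UNIQUE or single-column PK constraint.
- barcode: single-column PRIMARY KEY → unique.
- title: declared UNIQUE → unique.
- description: declared UNIQUE → unique.

inventory_id, code, barcode, title, description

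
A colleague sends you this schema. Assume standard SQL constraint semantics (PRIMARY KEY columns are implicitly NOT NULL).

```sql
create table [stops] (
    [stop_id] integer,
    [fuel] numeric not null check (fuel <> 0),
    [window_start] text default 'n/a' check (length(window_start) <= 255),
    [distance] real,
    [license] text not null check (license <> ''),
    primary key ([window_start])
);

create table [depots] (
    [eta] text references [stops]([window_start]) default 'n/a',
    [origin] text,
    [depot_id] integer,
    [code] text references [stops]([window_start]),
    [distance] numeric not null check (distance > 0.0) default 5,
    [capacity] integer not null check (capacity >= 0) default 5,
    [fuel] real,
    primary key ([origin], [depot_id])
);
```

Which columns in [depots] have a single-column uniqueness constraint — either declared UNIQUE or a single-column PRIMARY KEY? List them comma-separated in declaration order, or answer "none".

none

- eta: no UNIQUE or single-column PK constraint.
- origin: part of a composite PRIMARY KEY — only the tuple is unique, not this column on its own.
- depot_id: part of a composite PRIMARY KEY — only the tuple is unique, not this column on its own.
- code: no UNIQUE or single-column PK constraint.
- distance: no UNIQUE or single-column PK constraint.
- capacity: no UNIQUE or single-column PK constraint.
- fuel: no UNIQUE or single-column PK constraint.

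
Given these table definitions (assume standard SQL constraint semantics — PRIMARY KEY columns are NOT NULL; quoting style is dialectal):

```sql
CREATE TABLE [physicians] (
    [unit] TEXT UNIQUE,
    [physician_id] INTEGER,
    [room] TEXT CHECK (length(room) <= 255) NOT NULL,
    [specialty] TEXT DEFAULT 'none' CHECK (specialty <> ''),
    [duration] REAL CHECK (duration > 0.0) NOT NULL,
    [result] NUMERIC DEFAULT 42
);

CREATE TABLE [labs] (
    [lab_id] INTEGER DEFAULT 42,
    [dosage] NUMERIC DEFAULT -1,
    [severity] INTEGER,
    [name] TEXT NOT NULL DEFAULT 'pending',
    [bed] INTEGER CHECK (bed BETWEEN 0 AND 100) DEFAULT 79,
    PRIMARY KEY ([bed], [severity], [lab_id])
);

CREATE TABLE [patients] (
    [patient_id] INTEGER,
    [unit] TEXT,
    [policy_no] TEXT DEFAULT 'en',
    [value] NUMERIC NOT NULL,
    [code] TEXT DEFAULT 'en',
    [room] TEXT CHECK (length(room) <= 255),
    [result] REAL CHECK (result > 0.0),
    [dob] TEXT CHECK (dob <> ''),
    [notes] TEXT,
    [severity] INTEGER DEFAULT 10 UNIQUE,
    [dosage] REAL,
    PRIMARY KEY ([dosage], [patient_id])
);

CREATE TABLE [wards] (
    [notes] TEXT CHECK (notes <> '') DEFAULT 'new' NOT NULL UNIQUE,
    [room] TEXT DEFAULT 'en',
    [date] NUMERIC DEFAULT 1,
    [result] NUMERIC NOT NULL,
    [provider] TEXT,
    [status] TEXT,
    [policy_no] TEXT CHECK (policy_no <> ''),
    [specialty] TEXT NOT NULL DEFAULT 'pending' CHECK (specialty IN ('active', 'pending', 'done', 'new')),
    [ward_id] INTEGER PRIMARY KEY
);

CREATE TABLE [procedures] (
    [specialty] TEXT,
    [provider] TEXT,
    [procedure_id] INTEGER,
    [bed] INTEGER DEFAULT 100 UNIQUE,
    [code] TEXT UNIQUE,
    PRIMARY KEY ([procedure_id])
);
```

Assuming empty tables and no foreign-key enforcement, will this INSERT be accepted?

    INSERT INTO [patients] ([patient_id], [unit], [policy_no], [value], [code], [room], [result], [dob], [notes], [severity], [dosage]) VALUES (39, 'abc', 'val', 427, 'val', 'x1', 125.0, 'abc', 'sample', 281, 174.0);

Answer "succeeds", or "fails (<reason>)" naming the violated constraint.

NOT NULL columns: dosage is supplied; patient_id is supplied; value is supplied.
CHECK constraints: 'x1' satisfies (length(room) <= 255); 125.0 satisfies (result > 0.0); 'abc' satisfies (dob <> '').
No constraint is violated.

succeeds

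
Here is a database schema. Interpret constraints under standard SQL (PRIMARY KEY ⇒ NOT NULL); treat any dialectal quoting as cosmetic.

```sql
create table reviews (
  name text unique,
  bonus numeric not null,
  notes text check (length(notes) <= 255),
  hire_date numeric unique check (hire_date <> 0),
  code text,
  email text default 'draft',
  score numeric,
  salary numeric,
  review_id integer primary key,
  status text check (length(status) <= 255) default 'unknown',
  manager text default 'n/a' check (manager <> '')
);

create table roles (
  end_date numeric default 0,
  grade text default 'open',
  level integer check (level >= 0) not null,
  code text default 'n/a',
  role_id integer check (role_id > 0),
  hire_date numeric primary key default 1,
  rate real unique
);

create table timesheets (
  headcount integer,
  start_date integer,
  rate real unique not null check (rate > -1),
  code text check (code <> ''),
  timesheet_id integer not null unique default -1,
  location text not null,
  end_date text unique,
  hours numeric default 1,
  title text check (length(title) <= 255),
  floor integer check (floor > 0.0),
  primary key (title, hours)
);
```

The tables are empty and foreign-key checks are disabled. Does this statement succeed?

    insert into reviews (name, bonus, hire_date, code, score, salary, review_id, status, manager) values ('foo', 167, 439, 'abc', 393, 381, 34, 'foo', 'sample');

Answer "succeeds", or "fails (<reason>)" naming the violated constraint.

NOT NULL columns: bonus is supplied; review_id is supplied.
CHECK constraints: 439 satisfies (hire_date <> 0); 'foo' satisfies (length(status) <= 255); 'sample' satisfies (manager <> '').
No constraint is violated.

succeeds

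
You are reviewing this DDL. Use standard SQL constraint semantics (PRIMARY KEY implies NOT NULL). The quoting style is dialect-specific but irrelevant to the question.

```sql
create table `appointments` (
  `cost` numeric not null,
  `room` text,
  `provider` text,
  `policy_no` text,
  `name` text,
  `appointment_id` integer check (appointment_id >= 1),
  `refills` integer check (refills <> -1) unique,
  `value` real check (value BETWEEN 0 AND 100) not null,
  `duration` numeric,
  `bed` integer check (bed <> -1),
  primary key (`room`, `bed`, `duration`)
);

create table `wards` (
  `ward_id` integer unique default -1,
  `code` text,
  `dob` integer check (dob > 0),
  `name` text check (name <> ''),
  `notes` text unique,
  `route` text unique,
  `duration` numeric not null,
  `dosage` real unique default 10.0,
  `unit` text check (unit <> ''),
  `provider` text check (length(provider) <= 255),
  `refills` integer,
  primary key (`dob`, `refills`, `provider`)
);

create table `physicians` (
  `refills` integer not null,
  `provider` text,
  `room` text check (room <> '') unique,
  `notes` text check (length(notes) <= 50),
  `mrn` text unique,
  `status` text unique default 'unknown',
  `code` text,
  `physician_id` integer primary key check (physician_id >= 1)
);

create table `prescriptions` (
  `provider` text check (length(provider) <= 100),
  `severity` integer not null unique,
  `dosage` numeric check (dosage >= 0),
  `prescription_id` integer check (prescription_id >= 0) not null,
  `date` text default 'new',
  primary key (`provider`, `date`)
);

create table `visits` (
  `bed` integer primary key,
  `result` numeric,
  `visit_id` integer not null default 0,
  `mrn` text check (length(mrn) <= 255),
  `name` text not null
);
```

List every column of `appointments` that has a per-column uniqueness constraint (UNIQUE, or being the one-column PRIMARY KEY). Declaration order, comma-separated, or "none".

- cost: no UNIQUE or single-column PK constraint.
- room: part of a composite PRIMARY KEY — only the tuple is unique, not this column on its own.
- provider: no UNIQUE or single-column PK constraint.
- policy_no: no UNIQUE or single-column PK constraint.
- name: no UNIQUE or single-column PK constraint.
- appointment_id: no UNIQUE or single-column PK constraint.
- refills: declared UNIQUE → unique.
- value: no UNIQUE or single-column PK constraint.
- duration: part of a composite PRIMARY KEY — only the tuple is unique, not this column on its own.
- bed: part of a composite PRIMARY KEY — only the tuple is unique, not this column on its own.

refills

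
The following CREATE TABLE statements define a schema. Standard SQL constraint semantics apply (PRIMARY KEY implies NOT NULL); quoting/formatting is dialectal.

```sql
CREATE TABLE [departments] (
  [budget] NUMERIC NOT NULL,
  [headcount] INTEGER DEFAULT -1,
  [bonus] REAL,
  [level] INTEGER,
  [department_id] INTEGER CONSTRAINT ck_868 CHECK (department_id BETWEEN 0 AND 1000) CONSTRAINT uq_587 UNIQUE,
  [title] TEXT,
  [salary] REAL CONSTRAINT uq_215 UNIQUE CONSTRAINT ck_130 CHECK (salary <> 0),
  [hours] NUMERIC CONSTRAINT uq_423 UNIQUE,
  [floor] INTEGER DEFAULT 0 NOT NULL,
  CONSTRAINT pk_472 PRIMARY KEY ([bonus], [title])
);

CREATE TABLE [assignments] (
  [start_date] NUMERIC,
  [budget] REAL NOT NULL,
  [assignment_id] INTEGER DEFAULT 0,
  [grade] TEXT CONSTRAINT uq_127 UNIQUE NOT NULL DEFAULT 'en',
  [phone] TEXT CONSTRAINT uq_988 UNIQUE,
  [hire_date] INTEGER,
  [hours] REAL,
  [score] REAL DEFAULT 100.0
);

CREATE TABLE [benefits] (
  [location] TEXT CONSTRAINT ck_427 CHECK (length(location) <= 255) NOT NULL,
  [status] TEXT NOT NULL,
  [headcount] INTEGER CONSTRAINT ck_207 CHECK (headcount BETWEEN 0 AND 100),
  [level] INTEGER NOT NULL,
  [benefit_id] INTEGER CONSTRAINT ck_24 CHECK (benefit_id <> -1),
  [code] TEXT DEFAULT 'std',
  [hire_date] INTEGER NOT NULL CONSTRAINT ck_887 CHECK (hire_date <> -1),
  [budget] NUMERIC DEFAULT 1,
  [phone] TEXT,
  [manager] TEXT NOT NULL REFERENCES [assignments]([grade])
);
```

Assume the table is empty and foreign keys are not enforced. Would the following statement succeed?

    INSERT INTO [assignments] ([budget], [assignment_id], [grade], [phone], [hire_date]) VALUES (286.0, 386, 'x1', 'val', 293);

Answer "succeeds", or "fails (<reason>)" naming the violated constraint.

NOT NULL columns: budget is supplied; grade is supplied.
No constraint is violated.

succeeds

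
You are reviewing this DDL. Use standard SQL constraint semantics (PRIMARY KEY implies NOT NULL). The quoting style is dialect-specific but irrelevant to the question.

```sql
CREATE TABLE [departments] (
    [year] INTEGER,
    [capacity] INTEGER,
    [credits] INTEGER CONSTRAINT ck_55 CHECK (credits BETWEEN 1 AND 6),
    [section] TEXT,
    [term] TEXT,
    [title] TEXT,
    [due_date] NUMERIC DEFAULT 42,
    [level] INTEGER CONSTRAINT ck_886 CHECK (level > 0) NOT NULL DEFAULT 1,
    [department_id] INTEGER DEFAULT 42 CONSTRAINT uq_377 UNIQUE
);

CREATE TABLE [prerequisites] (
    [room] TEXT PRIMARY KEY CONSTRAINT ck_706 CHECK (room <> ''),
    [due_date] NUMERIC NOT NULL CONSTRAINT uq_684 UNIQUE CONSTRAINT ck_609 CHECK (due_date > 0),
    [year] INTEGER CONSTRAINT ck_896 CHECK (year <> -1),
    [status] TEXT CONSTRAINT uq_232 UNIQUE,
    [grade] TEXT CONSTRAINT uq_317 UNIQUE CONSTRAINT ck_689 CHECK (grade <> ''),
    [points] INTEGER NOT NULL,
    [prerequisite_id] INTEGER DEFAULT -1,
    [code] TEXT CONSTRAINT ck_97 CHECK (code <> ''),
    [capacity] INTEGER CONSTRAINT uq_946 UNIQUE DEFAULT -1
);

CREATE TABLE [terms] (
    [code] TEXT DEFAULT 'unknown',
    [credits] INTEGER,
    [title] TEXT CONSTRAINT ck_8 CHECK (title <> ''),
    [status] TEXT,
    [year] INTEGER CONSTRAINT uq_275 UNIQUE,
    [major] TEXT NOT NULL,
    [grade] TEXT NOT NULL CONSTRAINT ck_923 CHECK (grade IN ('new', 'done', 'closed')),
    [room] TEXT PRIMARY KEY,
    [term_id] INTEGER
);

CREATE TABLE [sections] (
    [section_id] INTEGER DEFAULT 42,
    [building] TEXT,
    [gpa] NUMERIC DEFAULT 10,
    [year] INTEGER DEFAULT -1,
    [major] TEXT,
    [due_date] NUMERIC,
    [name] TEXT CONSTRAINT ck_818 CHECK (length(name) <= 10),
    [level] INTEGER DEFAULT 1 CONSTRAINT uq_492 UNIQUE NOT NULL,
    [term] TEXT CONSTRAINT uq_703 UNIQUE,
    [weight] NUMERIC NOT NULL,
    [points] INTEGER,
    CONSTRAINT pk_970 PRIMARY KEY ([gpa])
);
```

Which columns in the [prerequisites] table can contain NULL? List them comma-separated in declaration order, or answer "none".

year, status, grade, prerequisite_id, code, capacity

- room: part of the PRIMARY KEY, which implies NOT NULL → not nullable.
- due_date: declared NOT NULL → not nullable.
- year: CHECK does not forbid NULL (a CHECK constraint passes when its expression is NULL) → nullable.
- status: UNIQUE does not imply NOT NULL → nullable.
- grade: CHECK does not forbid NULL (a CHECK constraint passes when its expression is NULL) → nullable.
- points: declared NOT NULL → not nullable.
- prerequisite_id: DEFAULT only fills an omitted column; an explicit NULL is still allowed → nullable.
- code: CHECK does not forbid NULL (a CHECK constraint passes when its expression is NULL) → nullable.
- capacity: UNIQUE does not imply NOT NULL → nullable.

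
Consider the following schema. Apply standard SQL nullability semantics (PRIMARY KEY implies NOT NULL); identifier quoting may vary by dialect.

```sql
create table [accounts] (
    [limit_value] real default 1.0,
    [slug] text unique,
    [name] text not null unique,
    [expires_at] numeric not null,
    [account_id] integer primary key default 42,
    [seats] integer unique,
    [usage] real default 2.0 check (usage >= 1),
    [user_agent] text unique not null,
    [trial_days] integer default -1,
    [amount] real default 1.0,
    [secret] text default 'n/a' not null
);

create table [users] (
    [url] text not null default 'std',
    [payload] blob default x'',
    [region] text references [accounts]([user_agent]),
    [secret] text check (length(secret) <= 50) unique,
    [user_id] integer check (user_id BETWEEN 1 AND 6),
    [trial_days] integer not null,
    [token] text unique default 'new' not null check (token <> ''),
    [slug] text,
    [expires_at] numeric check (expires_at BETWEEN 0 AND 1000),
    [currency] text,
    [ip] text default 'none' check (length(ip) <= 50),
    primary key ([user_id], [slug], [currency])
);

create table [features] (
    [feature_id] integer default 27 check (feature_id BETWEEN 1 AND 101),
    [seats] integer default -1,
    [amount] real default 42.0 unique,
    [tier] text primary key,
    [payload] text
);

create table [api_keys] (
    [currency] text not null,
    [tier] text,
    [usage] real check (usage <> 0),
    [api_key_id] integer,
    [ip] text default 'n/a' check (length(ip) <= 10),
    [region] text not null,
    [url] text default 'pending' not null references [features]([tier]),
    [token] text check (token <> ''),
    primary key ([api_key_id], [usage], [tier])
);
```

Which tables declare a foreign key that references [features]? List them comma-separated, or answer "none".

api_keys

- api_keys.url references features(tier).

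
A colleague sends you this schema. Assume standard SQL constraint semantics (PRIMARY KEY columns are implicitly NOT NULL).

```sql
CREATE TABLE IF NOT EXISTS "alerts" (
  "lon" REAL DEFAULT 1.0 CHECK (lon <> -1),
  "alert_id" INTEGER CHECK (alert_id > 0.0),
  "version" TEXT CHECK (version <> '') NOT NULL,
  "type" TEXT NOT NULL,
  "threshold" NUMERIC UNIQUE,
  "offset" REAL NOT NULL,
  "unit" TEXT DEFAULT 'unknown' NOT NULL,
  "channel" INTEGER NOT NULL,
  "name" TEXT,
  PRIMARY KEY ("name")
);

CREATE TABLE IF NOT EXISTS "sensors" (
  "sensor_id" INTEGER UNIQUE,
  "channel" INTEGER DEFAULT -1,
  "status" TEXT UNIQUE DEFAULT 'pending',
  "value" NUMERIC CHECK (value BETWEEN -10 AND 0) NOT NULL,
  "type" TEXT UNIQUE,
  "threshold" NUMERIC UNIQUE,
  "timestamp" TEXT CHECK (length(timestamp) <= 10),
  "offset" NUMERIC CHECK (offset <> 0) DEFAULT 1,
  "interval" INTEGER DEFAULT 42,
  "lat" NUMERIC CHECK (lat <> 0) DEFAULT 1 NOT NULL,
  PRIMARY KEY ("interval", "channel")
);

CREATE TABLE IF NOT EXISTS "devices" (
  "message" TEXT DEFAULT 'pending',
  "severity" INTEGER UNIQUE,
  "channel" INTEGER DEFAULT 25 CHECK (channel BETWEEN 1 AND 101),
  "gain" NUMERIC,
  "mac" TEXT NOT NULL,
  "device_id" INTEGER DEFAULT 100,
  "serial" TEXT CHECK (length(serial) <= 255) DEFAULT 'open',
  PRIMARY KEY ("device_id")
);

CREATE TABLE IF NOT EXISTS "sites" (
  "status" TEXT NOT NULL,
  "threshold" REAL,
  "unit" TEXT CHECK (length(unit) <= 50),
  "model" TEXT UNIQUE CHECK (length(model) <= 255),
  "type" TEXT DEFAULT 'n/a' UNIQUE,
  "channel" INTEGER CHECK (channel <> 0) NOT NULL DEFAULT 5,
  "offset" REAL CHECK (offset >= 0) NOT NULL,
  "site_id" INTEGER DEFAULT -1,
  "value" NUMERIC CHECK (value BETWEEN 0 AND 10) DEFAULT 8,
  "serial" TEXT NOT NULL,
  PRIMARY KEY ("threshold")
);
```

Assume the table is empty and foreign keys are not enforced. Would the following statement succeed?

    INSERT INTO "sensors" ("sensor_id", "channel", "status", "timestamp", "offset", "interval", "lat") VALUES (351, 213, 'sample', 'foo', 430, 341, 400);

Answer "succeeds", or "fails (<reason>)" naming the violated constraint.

value is omitted from the column list and has no DEFAULT, so it would receive NULL.
But value is declared NOT NULL.

fails (NOT NULL on value)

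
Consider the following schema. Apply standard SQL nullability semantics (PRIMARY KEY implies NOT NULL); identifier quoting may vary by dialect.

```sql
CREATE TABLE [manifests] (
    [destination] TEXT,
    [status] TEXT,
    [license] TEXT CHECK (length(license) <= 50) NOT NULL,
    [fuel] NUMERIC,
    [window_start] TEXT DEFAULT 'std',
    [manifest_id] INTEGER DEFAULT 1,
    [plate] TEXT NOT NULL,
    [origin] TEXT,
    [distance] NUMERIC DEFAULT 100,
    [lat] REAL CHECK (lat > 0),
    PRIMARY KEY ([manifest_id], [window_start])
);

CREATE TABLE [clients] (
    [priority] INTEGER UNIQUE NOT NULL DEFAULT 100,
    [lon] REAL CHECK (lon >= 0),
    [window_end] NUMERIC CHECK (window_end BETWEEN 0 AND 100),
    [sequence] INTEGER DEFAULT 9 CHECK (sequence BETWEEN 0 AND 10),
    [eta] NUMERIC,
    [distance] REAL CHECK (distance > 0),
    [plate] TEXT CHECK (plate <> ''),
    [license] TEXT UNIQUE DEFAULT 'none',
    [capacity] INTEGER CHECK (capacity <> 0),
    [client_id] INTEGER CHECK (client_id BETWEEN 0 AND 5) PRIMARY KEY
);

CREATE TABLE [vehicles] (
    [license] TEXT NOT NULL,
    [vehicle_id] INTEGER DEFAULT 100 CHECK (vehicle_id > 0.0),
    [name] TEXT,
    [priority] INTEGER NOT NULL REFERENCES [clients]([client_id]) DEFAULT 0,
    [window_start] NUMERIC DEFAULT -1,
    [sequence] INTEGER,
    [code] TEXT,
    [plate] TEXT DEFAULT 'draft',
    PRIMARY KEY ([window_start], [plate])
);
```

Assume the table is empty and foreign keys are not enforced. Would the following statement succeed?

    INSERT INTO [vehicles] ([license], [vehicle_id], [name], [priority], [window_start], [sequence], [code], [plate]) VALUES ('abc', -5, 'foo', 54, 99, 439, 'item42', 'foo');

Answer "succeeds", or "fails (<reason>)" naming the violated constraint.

fails (CHECK on vehicle_id)

The value -5 for vehicle_id violates CHECK (vehicle_id > 0.0).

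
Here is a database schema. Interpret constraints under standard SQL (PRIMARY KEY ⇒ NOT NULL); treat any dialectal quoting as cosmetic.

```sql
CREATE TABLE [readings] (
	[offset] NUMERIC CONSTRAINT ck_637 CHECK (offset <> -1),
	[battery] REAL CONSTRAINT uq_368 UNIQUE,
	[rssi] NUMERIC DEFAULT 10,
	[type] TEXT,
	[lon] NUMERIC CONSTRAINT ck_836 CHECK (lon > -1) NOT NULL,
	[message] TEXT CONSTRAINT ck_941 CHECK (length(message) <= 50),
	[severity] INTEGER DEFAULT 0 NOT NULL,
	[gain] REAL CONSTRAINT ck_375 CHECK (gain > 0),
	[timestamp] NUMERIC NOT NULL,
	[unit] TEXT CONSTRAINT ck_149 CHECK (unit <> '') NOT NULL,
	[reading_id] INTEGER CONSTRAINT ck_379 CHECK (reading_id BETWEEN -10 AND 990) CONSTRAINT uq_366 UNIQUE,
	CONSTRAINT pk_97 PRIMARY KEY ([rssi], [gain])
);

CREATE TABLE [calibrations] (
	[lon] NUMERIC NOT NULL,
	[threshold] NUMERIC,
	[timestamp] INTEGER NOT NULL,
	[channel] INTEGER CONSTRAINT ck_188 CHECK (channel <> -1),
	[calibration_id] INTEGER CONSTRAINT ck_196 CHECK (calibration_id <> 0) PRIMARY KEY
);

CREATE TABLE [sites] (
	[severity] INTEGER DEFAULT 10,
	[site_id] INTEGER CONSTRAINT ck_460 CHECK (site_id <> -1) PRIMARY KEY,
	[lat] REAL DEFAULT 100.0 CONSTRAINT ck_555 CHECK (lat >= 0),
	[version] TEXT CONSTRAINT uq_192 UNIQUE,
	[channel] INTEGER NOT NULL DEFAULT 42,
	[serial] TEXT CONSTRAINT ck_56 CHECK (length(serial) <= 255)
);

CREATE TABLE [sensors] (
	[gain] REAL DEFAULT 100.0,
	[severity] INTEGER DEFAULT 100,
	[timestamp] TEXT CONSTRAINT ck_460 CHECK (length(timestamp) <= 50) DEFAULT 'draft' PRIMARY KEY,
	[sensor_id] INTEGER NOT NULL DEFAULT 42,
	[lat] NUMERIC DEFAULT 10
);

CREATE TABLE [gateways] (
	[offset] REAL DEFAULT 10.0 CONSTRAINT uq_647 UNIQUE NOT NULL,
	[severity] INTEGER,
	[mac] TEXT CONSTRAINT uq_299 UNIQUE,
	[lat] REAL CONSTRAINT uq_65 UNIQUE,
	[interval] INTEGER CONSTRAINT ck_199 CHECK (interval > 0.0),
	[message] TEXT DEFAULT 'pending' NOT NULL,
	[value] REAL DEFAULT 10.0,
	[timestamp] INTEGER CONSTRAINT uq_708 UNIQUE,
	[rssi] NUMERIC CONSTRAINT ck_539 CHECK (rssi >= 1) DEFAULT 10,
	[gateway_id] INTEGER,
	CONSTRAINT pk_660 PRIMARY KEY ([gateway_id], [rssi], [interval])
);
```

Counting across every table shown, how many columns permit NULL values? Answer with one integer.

19

readings: 5 nullable (offset, battery, type, message, reading_id — PK (rssi, gain) and explicit NOT NULL columns excluded).
calibrations: 2 nullable (threshold, channel — PK (calibration_id) and explicit NOT NULL columns excluded).
sites: 4 nullable (severity, lat, version, serial — PK (site_id) and explicit NOT NULL columns excluded).
sensors: 3 nullable (gain, severity, lat — PK (timestamp) and explicit NOT NULL columns excluded).
gateways: 5 nullable (severity, mac, lat, value, timestamp — PK (gateway_id, rssi, interval) and explicit NOT NULL columns excluded).
Total: 5 + 2 + 4 + 3 + 5 = 19.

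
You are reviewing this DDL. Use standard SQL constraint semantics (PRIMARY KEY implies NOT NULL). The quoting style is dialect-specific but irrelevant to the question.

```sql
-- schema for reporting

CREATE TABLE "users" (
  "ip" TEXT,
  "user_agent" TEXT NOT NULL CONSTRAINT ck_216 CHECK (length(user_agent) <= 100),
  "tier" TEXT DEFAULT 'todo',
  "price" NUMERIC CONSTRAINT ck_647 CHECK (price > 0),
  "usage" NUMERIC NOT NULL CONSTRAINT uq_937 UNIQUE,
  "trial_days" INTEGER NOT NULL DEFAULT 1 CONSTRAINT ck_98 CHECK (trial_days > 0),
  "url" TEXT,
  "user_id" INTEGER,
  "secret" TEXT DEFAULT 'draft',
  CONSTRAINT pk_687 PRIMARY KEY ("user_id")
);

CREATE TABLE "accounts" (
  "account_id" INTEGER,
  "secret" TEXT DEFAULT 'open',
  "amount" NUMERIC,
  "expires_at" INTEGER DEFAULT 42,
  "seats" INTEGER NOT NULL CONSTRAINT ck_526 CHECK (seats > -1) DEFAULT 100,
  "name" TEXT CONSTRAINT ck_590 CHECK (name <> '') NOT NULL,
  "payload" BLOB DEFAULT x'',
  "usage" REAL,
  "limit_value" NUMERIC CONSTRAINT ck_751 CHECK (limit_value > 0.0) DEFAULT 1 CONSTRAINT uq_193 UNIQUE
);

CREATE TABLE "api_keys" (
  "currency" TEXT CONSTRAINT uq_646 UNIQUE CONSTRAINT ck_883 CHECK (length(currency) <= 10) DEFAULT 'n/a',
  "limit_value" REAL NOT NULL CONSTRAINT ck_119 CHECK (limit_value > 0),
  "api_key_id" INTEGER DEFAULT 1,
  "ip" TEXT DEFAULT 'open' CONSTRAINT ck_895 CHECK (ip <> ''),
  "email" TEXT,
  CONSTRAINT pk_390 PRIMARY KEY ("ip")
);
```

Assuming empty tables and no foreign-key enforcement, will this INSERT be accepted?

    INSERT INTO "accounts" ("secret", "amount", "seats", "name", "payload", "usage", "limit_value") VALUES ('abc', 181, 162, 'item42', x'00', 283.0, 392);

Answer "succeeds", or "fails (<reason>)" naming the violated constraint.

succeeds

NOT NULL columns: name is supplied; seats is supplied.
CHECK constraints: 162 satisfies (seats > -1); 'item42' satisfies (name <> ''); 392 satisfies (limit_value > 0.0).
No constraint is violated.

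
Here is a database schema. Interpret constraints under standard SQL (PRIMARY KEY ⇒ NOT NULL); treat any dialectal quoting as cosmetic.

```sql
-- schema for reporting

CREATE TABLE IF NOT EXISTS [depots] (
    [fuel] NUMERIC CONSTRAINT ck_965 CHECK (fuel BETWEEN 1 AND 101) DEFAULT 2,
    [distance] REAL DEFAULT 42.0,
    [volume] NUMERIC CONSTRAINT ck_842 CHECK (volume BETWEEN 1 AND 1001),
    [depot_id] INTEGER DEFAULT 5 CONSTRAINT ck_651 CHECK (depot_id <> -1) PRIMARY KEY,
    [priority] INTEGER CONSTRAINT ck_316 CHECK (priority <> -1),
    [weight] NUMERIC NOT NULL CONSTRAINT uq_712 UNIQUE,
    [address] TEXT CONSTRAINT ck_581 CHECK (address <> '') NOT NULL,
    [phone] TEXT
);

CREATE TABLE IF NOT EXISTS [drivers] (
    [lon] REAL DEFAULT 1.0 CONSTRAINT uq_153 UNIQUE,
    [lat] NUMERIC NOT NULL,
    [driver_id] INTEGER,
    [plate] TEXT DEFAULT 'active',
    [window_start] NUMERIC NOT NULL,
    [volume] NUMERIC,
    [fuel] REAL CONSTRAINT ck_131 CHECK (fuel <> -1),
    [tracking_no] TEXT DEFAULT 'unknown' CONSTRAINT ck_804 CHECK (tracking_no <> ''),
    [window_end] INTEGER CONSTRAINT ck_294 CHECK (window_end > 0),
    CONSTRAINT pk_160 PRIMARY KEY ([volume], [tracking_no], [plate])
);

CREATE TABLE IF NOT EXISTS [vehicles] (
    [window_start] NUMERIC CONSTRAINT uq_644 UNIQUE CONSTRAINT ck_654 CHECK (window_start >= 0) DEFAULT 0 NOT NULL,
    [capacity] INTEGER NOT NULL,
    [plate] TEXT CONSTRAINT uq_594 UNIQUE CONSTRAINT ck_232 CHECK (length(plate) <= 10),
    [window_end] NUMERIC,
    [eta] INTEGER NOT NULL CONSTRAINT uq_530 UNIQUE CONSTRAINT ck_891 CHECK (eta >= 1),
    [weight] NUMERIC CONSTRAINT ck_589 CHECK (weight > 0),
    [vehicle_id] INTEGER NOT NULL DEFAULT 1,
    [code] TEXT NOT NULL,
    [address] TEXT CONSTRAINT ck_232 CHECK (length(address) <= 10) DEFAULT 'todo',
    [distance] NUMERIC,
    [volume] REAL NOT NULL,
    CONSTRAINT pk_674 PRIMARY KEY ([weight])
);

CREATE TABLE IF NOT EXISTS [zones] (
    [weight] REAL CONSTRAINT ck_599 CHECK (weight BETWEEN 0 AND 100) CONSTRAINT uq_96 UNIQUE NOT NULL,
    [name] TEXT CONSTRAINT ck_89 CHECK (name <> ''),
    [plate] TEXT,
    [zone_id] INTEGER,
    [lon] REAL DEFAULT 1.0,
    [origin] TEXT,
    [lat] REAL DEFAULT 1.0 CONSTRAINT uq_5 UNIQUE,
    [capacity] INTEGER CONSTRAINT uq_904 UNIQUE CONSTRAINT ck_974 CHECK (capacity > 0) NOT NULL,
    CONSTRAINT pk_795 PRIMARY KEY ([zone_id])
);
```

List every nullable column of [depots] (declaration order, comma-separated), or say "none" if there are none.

- fuel: CHECK does not forbid NULL (a CHECK constraint passes when its expression is NULL) → nullable.
- distance: DEFAULT only fills an omitted column; an explicit NULL is still allowed → nullable.
- volume: CHECK does not forbid NULL (a CHECK constraint passes when its expression is NULL) → nullable.
- depot_id: part of the PRIMARY KEY, which implies NOT NULL → not nullable.
- priority: CHECK does not forbid NULL (a CHECK constraint passes when its expression is NULL) → nullable.
- weight: declared NOT NULL → not nullable.
- address: declared NOT NULL → not nullable.
- phone: no NOT NULL constraint applies → nullable.

fuel, distance, volume, priority, phone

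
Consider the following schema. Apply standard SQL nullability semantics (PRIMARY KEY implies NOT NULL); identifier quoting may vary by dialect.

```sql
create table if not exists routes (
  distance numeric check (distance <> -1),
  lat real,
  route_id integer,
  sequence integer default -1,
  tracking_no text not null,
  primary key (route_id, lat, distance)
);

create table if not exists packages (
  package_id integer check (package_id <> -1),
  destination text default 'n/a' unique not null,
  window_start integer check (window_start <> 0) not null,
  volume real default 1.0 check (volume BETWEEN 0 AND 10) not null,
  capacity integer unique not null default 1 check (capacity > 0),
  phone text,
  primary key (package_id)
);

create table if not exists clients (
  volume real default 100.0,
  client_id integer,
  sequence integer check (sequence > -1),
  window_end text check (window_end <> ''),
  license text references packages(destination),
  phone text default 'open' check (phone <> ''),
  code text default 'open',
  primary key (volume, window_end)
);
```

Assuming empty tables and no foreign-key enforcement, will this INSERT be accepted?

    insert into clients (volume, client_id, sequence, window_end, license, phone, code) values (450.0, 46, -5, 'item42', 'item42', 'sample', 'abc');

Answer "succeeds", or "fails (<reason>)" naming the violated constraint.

fails (CHECK on sequence)

The value -5 for sequence violates CHECK (sequence > -1).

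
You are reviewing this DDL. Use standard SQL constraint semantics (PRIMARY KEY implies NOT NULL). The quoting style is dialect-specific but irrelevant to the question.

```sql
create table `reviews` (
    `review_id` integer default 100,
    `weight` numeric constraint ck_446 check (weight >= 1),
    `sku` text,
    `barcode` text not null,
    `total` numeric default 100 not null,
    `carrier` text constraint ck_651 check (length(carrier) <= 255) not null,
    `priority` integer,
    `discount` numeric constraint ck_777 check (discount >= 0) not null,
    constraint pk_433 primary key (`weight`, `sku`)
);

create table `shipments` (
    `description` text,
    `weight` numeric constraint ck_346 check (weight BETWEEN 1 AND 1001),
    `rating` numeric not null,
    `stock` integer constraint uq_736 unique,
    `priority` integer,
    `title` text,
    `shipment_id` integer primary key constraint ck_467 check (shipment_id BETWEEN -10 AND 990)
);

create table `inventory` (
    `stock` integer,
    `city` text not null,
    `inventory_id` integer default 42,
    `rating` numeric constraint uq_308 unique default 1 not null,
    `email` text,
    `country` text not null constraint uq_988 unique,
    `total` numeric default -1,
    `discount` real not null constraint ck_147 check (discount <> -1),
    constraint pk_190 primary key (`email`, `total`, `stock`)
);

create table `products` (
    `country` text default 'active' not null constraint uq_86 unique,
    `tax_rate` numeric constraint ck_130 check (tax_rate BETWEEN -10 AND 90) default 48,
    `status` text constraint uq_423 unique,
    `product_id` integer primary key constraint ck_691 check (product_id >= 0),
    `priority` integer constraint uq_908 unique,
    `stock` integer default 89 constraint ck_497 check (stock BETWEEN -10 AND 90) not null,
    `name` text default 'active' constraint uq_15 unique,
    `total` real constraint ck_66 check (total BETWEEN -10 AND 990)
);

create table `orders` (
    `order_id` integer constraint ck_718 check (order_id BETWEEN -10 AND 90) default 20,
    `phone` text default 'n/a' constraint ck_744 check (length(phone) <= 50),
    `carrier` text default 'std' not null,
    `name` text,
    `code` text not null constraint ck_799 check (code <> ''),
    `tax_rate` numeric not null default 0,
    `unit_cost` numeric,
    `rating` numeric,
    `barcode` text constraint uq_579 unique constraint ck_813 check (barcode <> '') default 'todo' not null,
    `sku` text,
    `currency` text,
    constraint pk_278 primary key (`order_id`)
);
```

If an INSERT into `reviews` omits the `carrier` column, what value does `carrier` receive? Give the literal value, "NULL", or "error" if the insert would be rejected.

carrier has no DEFAULT clause.
Omitting it would insert NULL, but it is declared NOT NULL, so the INSERT fails.

error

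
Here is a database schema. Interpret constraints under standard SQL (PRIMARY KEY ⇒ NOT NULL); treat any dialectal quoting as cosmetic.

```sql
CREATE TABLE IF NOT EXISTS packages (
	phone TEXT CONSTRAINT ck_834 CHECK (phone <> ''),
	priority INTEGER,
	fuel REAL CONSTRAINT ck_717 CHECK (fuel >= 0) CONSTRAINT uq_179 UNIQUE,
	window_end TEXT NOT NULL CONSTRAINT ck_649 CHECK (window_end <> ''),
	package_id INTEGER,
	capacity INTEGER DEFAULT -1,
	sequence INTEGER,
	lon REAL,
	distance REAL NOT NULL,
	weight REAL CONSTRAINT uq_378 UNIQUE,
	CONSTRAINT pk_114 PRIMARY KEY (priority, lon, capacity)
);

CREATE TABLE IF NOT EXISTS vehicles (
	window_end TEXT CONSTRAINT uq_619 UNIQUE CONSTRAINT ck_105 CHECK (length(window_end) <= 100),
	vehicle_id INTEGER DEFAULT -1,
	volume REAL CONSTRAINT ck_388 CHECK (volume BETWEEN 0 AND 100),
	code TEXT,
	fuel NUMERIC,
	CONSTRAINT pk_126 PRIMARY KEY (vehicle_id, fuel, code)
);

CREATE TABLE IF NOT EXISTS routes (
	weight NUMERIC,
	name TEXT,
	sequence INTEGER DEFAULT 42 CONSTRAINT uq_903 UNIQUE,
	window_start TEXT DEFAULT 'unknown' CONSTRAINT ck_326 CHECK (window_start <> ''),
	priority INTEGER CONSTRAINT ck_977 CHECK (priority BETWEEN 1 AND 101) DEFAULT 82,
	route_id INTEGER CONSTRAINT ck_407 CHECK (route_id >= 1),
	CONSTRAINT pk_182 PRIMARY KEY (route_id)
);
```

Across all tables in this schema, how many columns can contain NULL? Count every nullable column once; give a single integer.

12

packages: 5 nullable (phone, fuel, package_id, sequence, weight — PK (priority, lon, capacity) and explicit NOT NULL columns excluded).
vehicles: 2 nullable (window_end, volume — PK (vehicle_id, fuel, code) and explicit NOT NULL columns excluded).
routes: 5 nullable (weight, name, sequence, window_start, priority — PK (route_id) and explicit NOT NULL columns excluded).
Total: 5 + 2 + 5 = 12.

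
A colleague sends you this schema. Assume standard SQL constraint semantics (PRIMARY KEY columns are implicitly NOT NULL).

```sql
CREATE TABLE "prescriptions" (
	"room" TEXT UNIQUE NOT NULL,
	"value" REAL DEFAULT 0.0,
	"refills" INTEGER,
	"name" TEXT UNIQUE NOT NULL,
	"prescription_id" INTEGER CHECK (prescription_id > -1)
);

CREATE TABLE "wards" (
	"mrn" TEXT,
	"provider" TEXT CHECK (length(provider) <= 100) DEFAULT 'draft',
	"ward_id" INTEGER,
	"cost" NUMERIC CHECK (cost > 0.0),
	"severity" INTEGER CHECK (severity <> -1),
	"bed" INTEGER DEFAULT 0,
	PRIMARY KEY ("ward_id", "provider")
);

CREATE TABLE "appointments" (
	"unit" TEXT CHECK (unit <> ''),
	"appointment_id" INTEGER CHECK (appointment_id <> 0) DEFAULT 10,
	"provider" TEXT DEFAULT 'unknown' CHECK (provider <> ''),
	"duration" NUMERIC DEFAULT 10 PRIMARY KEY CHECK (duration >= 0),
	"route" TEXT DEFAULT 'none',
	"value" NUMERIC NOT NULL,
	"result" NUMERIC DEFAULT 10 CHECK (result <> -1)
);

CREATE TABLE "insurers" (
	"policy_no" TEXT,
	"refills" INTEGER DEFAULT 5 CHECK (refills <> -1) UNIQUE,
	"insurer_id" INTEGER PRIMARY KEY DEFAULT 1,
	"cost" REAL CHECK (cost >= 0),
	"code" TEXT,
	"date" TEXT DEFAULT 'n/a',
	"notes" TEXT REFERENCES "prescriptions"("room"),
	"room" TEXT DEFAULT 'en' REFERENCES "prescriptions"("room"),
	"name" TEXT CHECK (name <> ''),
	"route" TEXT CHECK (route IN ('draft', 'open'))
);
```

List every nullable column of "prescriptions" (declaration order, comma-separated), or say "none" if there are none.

value, refills, prescription_id

- room: declared NOT NULL → not nullable.
- value: DEFAULT only fills an omitted column; an explicit NULL is still allowed → nullable.
- refills: no NOT NULL constraint applies → nullable.
- name: declared NOT NULL → not nullable.
- prescription_id: CHECK does not forbid NULL (a CHECK constraint passes when its expression is NULL) → nullable.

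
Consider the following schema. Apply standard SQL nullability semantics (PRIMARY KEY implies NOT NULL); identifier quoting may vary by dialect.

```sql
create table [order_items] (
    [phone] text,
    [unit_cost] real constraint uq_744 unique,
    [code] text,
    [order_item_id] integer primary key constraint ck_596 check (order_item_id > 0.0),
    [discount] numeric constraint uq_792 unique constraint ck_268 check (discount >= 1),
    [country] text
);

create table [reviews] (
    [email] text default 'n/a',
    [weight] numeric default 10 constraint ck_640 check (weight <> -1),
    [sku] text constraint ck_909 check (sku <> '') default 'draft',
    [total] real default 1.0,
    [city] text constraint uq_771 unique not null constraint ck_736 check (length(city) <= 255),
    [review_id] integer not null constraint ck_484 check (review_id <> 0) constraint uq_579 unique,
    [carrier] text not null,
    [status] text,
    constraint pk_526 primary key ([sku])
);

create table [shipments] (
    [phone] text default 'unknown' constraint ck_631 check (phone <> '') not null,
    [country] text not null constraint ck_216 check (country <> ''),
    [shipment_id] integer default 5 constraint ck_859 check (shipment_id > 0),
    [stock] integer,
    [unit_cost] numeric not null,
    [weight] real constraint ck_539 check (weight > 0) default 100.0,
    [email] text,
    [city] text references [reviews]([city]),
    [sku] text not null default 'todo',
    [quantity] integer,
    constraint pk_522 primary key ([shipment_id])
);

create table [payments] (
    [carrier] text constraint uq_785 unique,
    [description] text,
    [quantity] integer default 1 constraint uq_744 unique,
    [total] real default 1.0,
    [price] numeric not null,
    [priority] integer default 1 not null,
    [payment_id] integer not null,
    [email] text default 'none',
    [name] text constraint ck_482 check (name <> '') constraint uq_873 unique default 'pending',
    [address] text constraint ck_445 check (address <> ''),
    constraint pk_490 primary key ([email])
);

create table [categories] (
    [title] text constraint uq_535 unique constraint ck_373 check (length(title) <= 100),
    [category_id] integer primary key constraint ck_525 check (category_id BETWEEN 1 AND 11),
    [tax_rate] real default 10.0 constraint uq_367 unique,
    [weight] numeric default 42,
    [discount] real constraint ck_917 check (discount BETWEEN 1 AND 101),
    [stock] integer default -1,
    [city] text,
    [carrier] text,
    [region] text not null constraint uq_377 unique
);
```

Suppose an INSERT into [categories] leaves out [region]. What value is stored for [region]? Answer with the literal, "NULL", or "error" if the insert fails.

error

region has no DEFAULT clause.
Omitting it would insert NULL, but it is declared NOT NULL, so the INSERT fails.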